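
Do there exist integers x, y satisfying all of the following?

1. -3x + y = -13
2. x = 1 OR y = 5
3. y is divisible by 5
Yes

Take x = 1, y = -10. Substituting into each constraint:
  (1) -3(1) + (-10) = -13 ✓
  (2) x = 1, target 1 ✓ (first branch holds)
  (3) -10 = 5 × -2, remainder 0 ✓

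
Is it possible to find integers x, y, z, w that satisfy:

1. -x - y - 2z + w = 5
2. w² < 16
Yes

Take x = 0, y = 1, z = -3, w = 0. Substituting into each constraint:
  (1) 0 + (-1) - 2(-3) + 0 = 5 ✓
  (2) w² = (0)² = 0, and 0 < 16 ✓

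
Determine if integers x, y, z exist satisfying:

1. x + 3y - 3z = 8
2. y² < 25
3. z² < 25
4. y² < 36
Yes

Take x = 8, y = 0, z = 0. Substituting into each constraint:
  (1) 8 + 3(0) - 3(0) = 8 ✓
  (2) y² = (0)² = 0, and 0 < 25 ✓
  (3) z² = (0)² = 0, and 0 < 25 ✓
  (4) y² = (0)² = 0, and 0 < 36 ✓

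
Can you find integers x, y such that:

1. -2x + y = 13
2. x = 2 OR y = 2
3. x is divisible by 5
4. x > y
No

A contradictory subset is {-2x + y = 13, x = 2 OR y = 2, x > y}. No integer assignment can satisfy these jointly:

  - -2x + y = 13: is a linear equation tying the variables together
  - x = 2 OR y = 2: forces a choice: either x = 2 or y = 2
  - x > y: bounds one variable relative to another variable

Split on the disjunction (x = 2 OR y = 2):
  • If x = 2: the equation forces y = 17, giving (x, y) = (2, 17), which violates x > y.
  • If y = 2: with y = 2, every remaining term of the linear equation is divisible by 2, so the left side is ≡ 0 (mod 2); but the right side 11 ≡ 1 (mod 2). No integers can satisfy it.
Both branches are infeasible, so the system has no integer solution.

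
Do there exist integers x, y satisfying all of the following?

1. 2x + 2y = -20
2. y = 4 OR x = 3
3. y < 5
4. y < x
Yes

Take x = 3, y = -13. Substituting into each constraint:
  (1) 2(3) + 2(-13) = -20 ✓
  (2) x = 3, target 3 ✓ (second branch holds)
  (3) -13 < 5 ✓
  (4) -13 < 3 ✓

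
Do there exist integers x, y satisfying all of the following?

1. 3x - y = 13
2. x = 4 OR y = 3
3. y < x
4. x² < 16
No

A contradictory subset is {3x - y = 13, x = 4 OR y = 3, x² < 16}. No integer assignment can satisfy these jointly:

  - 3x - y = 13: is a linear equation tying the variables together
  - x = 4 OR y = 3: forces a choice: either x = 4 or y = 3
  - x² < 16: restricts x to |x| ≤ 3

Split on the disjunction (x = 4 OR y = 3):
  • If x = 4: this contradicts x² < 16, which requires |x| ≤ 3.
  • If y = 3: with y = 3, every remaining term of the linear equation is divisible by 3, so the left side is ≡ 0 (mod 3); but the right side 16 ≡ 1 (mod 3). No integers can satisfy it.
Both branches are infeasible, so the system has no integer solution.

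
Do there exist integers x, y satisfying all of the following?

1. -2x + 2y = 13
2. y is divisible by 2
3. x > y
No

Even the single constraint (-2x + 2y = 13) is infeasible over the integers.

  - -2x + 2y = 13: every term on the left is divisible by 2, so the LHS ≡ 0 (mod 2), but the RHS 13 is not — no integer solution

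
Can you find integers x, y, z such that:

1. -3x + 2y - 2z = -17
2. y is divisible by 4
Yes

Take x = 1, y = 0, z = 7. Substituting into each constraint:
  (1) -3(1) + 2(0) - 2(7) = -17 ✓
  (2) 0 = 4 × 0, remainder 0 ✓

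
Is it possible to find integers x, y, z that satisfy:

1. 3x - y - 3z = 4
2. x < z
Yes

Take x = -1, y = -7, z = 0. Substituting into each constraint:
  (1) 3(-1) + 7 - 3(0) = 4 ✓
  (2) -1 < 0 ✓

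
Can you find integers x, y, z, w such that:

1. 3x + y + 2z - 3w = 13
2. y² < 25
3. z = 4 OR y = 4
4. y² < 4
Yes

Take x = 2, y = -1, z = 4, w = 0. Substituting into each constraint:
  (1) 3(2) + (-1) + 2(4) - 3(0) = 13 ✓
  (2) y² = (-1)² = 1, and 1 < 25 ✓
  (3) z = 4, target 4 ✓ (first branch holds)
  (4) y² = (-1)² = 1, and 1 < 4 ✓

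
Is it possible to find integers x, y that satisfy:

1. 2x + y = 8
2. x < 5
Yes

Take x = 0, y = 8. Substituting into each constraint:
  (1) 2(0) + 8 = 8 ✓
  (2) 0 < 5 ✓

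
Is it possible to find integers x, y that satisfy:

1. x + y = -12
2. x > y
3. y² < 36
No

The full constraint system is jointly infeasible over the integers. Each constraint and what it forces:

  - x + y = -12: is a linear equation tying the variables together
  - x > y: bounds one variable relative to another variable
  - y² < 36: restricts y to |y| ≤ 5

Propagating the comparison: x > y and y ≥ -5 give x ≥ -4. Range argument: with x ∈ [-4, ∞], y ∈ [-5, 5], the left side of the equation is at least -9, but the right side is -12 < -9. No integer solution exists.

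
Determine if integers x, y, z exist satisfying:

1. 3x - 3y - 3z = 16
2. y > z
No

Even the single constraint (3x - 3y - 3z = 16) is infeasible over the integers.

  - 3x - 3y - 3z = 16: every term on the left is divisible by 3, so the LHS ≡ 0 (mod 3), but the RHS 16 is not — no integer solution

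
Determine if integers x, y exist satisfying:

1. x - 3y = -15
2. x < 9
Yes

Take x = 0, y = 5. Substituting into each constraint:
  (1) 0 - 3(5) = -15 ✓
  (2) 0 < 9 ✓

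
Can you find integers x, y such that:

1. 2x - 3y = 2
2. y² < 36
Yes

Take x = 1, y = 0. Substituting into each constraint:
  (1) 2(1) - 3(0) = 2 ✓
  (2) y² = (0)² = 0, and 0 < 36 ✓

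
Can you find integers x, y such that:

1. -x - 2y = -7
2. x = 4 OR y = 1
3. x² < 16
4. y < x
No

A contradictory subset is {-x - 2y = -7, x = 4 OR y = 1, x² < 16}. No integer assignment can satisfy these jointly:

  - -x - 2y = -7: is a linear equation tying the variables together
  - x = 4 OR y = 1: forces a choice: either x = 4 or y = 1
  - x² < 16: restricts x to |x| ≤ 3

Split on the disjunction (x = 4 OR y = 1):
  • If x = 4: this contradicts x² < 16, which requires |x| ≤ 3.
  • If y = 1: the equation forces x = 5, but x² < 16 requires |x| ≤ 3.
Both branches are infeasible, so the system has no integer solution.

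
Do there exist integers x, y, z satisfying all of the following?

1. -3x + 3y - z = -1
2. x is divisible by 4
Yes

Take x = 0, y = 0, z = 1. Substituting into each constraint:
  (1) -3(0) + 3(0) + (-1) = -1 ✓
  (2) 0 = 4 × 0, remainder 0 ✓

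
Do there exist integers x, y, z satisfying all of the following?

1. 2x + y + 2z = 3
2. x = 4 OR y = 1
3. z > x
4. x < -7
Yes

Take x = -8, y = 1, z = 9. Substituting into each constraint:
  (1) 2(-8) + 1 + 2(9) = 3 ✓
  (2) y = 1, target 1 ✓ (second branch holds)
  (3) 9 > -8 ✓
  (4) -8 < -7 ✓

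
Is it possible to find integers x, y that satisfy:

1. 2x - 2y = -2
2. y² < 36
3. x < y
Yes

Take x = 0, y = 1. Substituting into each constraint:
  (1) 2(0) - 2(1) = -2 ✓
  (2) y² = (1)² = 1, and 1 < 36 ✓
  (3) 0 < 1 ✓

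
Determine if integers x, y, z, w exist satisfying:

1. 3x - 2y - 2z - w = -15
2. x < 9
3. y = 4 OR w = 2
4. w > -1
Yes

Take x = 0, y = 4, z = 3, w = 1. Substituting into each constraint:
  (1) 3(0) - 2(4) - 2(3) + (-1) = -15 ✓
  (2) 0 < 9 ✓
  (3) y = 4, target 4 ✓ (first branch holds)
  (4) 1 > -1 ✓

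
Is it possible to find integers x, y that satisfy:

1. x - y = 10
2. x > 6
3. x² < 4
No

A contradictory subset is {x > 6, x² < 4}. No integer assignment can satisfy these jointly:

  - x > 6: bounds one variable relative to a constant
  - x² < 4: restricts x to |x| ≤ 1

Direct contradiction: the bounds on x require x ≥ 7 and x ≤ 1 simultaneously, which is empty.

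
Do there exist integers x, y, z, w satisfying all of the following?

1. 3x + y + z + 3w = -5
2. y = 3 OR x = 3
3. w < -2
Yes

Take x = 3, y = 4, z = 0, w = -6. Substituting into each constraint:
  (1) 3(3) + 4 + 0 + 3(-6) = -5 ✓
  (2) x = 3, target 3 ✓ (second branch holds)
  (3) -6 < -2 ✓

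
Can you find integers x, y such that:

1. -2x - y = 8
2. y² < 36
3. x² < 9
Yes

Take x = -2, y = -4. Substituting into each constraint:
  (1) -2(-2) + 4 = 8 ✓
  (2) y² = (-4)² = 16, and 16 < 36 ✓
  (3) x² = (-2)² = 4, and 4 < 9 ✓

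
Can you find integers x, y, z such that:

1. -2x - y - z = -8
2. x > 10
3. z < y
Yes

Take x = 11, y = -6, z = -8. Substituting into each constraint:
  (1) -2(11) + 6 + 8 = -8 ✓
  (2) 11 > 10 ✓
  (3) -8 < -6 ✓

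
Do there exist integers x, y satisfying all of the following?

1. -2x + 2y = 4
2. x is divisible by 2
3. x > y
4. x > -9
No

A contradictory subset is {-2x + 2y = 4, x > y}. No integer assignment can satisfy these jointly:

  - -2x + 2y = 4: is a linear equation tying the variables together
  - x > y: bounds one variable relative to another variable

From the equation, x − y = -2, i.e. x − y = -2; but x > y requires x − y ≥ 1. Contradiction.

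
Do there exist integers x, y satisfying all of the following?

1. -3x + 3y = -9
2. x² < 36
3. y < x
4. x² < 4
Yes

Take x = 0, y = -3. Substituting into each constraint:
  (1) -3(0) + 3(-3) = -9 ✓
  (2) x² = (0)² = 0, and 0 < 36 ✓
  (3) -3 < 0 ✓
  (4) x² = (0)² = 0, and 0 < 4 ✓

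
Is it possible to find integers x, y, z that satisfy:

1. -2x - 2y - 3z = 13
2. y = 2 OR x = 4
Yes

Take x = -10, y = 2, z = 1. Substituting into each constraint:
  (1) -2(-10) - 2(2) - 3(1) = 13 ✓
  (2) y = 2, target 2 ✓ (first branch holds)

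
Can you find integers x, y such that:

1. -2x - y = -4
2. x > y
Yes

Take x = 2, y = 0. Substituting into each constraint:
  (1) -2(2) + 0 = -4 ✓
  (2) 2 > 0 ✓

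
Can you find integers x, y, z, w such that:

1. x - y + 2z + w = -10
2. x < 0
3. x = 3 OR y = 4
Yes

Take x = -1, y = 4, z = 0, w = -5. Substituting into each constraint:
  (1) (-1) + (-4) + 2(0) + (-5) = -10 ✓
  (2) -1 < 0 ✓
  (3) y = 4, target 4 ✓ (second branch holds)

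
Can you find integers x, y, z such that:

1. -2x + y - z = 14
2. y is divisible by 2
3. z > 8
Yes

Take x = -12, y = 0, z = 10. Substituting into each constraint:
  (1) -2(-12) + 0 + (-10) = 14 ✓
  (2) 0 = 2 × 0, remainder 0 ✓
  (3) 10 > 8 ✓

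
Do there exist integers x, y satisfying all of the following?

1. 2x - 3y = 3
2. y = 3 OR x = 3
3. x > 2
Yes

Take x = 6, y = 3. Substituting into each constraint:
  (1) 2(6) - 3(3) = 3 ✓
  (2) y = 3, target 3 ✓ (first branch holds)
  (3) 6 > 2 ✓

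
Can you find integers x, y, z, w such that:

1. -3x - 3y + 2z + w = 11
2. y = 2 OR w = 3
Yes

Take x = -5, y = 2, z = 0, w = 2. Substituting into each constraint:
  (1) -3(-5) - 3(2) + 2(0) + 2 = 11 ✓
  (2) y = 2, target 2 ✓ (first branch holds)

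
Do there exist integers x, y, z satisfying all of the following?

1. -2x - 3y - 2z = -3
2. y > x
Yes

Take x = 0, y = 1, z = 0. Substituting into each constraint:
  (1) -2(0) - 3(1) - 2(0) = -3 ✓
  (2) 1 > 0 ✓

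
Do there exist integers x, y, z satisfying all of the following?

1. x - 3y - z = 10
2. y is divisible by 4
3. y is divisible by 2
Yes

Take x = 0, y = 0, z = -10. Substituting into each constraint:
  (1) 0 - 3(0) + 10 = 10 ✓
  (2) 0 = 4 × 0, remainder 0 ✓
  (3) 0 = 2 × 0, remainder 0 ✓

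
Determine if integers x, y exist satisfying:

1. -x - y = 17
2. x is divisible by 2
Yes

Take x = 0, y = -17. Substituting into each constraint:
  (1) 0 + 17 = 17 ✓
  (2) 0 = 2 × 0, remainder 0 ✓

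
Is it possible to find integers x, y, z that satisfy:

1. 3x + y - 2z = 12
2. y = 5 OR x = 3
Yes

Take x = 5, y = 5, z = 4. Substituting into each constraint:
  (1) 3(5) + 5 - 2(4) = 12 ✓
  (2) y = 5, target 5 ✓ (first branch holds)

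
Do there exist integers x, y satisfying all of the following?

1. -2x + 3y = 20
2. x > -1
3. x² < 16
Yes

Take x = 2, y = 8. Substituting into each constraint:
  (1) -2(2) + 3(8) = 20 ✓
  (2) 2 > -1 ✓
  (3) x² = (2)² = 4, and 4 < 16 ✓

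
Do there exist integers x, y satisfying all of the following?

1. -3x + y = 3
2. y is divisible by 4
Yes

Take x = -1, y = 0. Substituting into each constraint:
  (1) -3(-1) + 0 = 3 ✓
  (2) 0 = 4 × 0, remainder 0 ✓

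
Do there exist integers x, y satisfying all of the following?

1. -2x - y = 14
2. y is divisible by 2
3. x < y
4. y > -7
Yes

Take x = -7, y = 0. Substituting into each constraint:
  (1) -2(-7) + 0 = 14 ✓
  (2) 0 = 2 × 0, remainder 0 ✓
  (3) -7 < 0 ✓
  (4) 0 > -7 ✓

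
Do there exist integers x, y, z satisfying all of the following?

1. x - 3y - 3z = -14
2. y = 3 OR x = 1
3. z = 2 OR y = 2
Yes

Take x = 1, y = 2, z = 3. Substituting into each constraint:
  (1) 1 - 3(2) - 3(3) = -14 ✓
  (2) x = 1, target 1 ✓ (second branch holds)
  (3) y = 2, target 2 ✓ (second branch holds)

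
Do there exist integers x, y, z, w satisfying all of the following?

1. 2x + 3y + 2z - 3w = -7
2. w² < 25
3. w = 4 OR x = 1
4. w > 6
No

A contradictory subset is {w² < 25, w > 6}. No integer assignment can satisfy these jointly:

  - w² < 25: restricts w to |w| ≤ 4
  - w > 6: bounds one variable relative to a constant

Direct contradiction: the bounds on w require w ≥ 7 and w ≤ 4 simultaneously, which is empty.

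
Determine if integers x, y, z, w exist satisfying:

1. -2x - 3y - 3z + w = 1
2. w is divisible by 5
Yes

Take x = 1, y = 0, z = -1, w = 0. Substituting into each constraint:
  (1) -2(1) - 3(0) - 3(-1) + 0 = 1 ✓
  (2) 0 = 5 × 0, remainder 0 ✓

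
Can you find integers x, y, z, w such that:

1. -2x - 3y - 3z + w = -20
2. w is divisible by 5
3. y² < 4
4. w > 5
Yes

Take x = 15, y = 0, z = 0, w = 10. Substituting into each constraint:
  (1) -2(15) - 3(0) - 3(0) + 10 = -20 ✓
  (2) 10 = 5 × 2, remainder 0 ✓
  (3) y² = (0)² = 0, and 0 < 4 ✓
  (4) 10 > 5 ✓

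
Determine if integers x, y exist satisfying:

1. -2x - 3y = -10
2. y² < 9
Yes

Take x = 5, y = 0. Substituting into each constraint:
  (1) -2(5) - 3(0) = -10 ✓
  (2) y² = (0)² = 0, and 0 < 9 ✓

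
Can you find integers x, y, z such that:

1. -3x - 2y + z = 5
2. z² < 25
Yes

Take x = -3, y = 2, z = 0. Substituting into each constraint:
  (1) -3(-3) - 2(2) + 0 = 5 ✓
  (2) z² = (0)² = 0, and 0 < 25 ✓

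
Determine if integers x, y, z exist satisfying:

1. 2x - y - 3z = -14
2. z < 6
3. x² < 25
Yes

Take x = -1, y = 0, z = 4. Substituting into each constraint:
  (1) 2(-1) + 0 - 3(4) = -14 ✓
  (2) 4 < 6 ✓
  (3) x² = (-1)² = 1, and 1 < 25 ✓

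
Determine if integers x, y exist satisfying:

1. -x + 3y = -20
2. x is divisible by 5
Yes

Take x = 35, y = 5. Substituting into each constraint:
  (1) (-35) + 3(5) = -20 ✓
  (2) 35 = 5 × 7, remainder 0 ✓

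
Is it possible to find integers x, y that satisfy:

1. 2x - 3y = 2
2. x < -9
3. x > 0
No

A contradictory subset is {x < -9, x > 0}. No integer assignment can satisfy these jointly:

  - x < -9: bounds one variable relative to a constant
  - x > 0: bounds one variable relative to a constant

Direct contradiction: the bounds on x require x ≥ 1 and x ≤ -10 simultaneously, which is empty.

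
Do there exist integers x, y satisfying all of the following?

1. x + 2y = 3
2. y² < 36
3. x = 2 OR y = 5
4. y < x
No

A contradictory subset is {x + 2y = 3, x = 2 OR y = 5, y < x}. No integer assignment can satisfy these jointly:

  - x + 2y = 3: is a linear equation tying the variables together
  - x = 2 OR y = 5: forces a choice: either x = 2 or y = 5
  - y < x: bounds one variable relative to another variable

Split on the disjunction (x = 2 OR y = 5):
  • If x = 2: with x = 2, every remaining term of the linear equation is divisible by 2, so the left side is ≡ 0 (mod 2); but the right side 1 ≡ 1 (mod 2). No integers can satisfy it.
  • If y = 5: the equation forces x = -7, giving (y, x) = (5, -7), which violates x > y.
Both branches are infeasible, so the system has no integer solution.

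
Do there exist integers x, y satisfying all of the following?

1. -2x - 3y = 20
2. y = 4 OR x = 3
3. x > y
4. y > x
No

A contradictory subset is {x > y, y > x}. No integer assignment can satisfy these jointly:

  - x > y: bounds one variable relative to another variable
  - y > x: bounds one variable relative to another variable

Direct contradiction: x > y and y > x cannot both hold.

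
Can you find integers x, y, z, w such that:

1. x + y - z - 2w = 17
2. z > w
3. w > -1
Yes

Take x = 18, y = 0, z = 1, w = 0. Substituting into each constraint:
  (1) 18 + 0 + (-1) - 2(0) = 17 ✓
  (2) 1 > 0 ✓
  (3) 0 > -1 ✓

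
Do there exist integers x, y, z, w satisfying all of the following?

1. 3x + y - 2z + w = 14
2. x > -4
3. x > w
Yes

Take x = 0, y = 15, z = 0, w = -1. Substituting into each constraint:
  (1) 3(0) + 15 - 2(0) + (-1) = 14 ✓
  (2) 0 > -4 ✓
  (3) 0 > -1 ✓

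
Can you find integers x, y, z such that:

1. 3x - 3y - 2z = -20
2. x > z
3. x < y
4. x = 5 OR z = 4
Yes

Take x = 5, y = 9, z = 4. Substituting into each constraint:
  (1) 3(5) - 3(9) - 2(4) = -20 ✓
  (2) 5 > 4 ✓
  (3) 5 < 9 ✓
  (4) x = 5, target 5 ✓ (first branch holds)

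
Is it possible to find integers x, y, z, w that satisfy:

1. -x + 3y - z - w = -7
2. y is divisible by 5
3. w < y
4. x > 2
Yes

Take x = 3, y = 0, z = 5, w = -1. Substituting into each constraint:
  (1) (-3) + 3(0) + (-5) + 1 = -7 ✓
  (2) 0 = 5 × 0, remainder 0 ✓
  (3) -1 < 0 ✓
  (4) 3 > 2 ✓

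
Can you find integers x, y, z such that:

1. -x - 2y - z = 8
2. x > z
Yes

Take x = 2, y = -5, z = 0. Substituting into each constraint:
  (1) (-2) - 2(-5) + 0 = 8 ✓
  (2) 2 > 0 ✓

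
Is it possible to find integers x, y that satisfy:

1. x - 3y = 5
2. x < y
Yes

Take x = -4, y = -3. Substituting into each constraint:
  (1) (-4) - 3(-3) = 5 ✓
  (2) -4 < -3 ✓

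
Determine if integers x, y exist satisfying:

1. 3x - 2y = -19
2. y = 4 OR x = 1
Yes

Take x = 1, y = 11. Substituting into each constraint:
  (1) 3(1) - 2(11) = -19 ✓
  (2) x = 1, target 1 ✓ (second branch holds)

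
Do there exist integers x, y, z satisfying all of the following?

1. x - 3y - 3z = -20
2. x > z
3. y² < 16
Yes

Take x = 13, y = 0, z = 11. Substituting into each constraint:
  (1) 13 - 3(0) - 3(11) = -20 ✓
  (2) 13 > 11 ✓
  (3) y² = (0)² = 0, and 0 < 16 ✓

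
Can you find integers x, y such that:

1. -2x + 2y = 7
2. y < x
No

Even the single constraint (-2x + 2y = 7) is infeasible over the integers.

  - -2x + 2y = 7: every term on the left is divisible by 2, so the LHS ≡ 0 (mod 2), but the RHS 7 is not — no integer solution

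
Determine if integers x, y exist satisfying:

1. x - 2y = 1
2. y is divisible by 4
Yes

Take x = 1, y = 0. Substituting into each constraint:
  (1) 1 - 2(0) = 1 ✓
  (2) 0 = 4 × 0, remainder 0 ✓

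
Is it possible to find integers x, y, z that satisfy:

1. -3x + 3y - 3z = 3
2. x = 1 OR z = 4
Yes

Take x = 1, y = 2, z = 0. Substituting into each constraint:
  (1) -3(1) + 3(2) - 3(0) = 3 ✓
  (2) x = 1, target 1 ✓ (first branch holds)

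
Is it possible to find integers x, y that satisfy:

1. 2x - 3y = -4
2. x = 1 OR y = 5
Yes

Take x = 1, y = 2. Substituting into each constraint:
  (1) 2(1) - 3(2) = -4 ✓
  (2) x = 1, target 1 ✓ (first branch holds)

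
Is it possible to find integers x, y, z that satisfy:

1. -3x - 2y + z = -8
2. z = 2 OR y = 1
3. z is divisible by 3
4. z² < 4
Yes

Take x = 2, y = 1, z = 0. Substituting into each constraint:
  (1) -3(2) - 2(1) + 0 = -8 ✓
  (2) y = 1, target 1 ✓ (second branch holds)
  (3) 0 = 3 × 0, remainder 0 ✓
  (4) z² = (0)² = 0, and 0 < 4 ✓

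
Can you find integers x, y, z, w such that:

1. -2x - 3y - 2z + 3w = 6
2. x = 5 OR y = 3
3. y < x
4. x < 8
Yes

Take x = 6, y = 3, z = 0, w = 9. Substituting into each constraint:
  (1) -2(6) - 3(3) - 2(0) + 3(9) = 6 ✓
  (2) y = 3, target 3 ✓ (second branch holds)
  (3) 3 < 6 ✓
  (4) 6 < 8 ✓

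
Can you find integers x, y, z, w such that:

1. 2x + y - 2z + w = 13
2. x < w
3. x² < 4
Yes

Take x = -1, y = 1, z = -7, w = 0. Substituting into each constraint:
  (1) 2(-1) + 1 - 2(-7) + 0 = 13 ✓
  (2) -1 < 0 ✓
  (3) x² = (-1)² = 1, and 1 < 4 ✓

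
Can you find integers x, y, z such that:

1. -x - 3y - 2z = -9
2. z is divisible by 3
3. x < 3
Yes

Take x = 0, y = 3, z = 0. Substituting into each constraint:
  (1) 0 - 3(3) - 2(0) = -9 ✓
  (2) 0 = 3 × 0, remainder 0 ✓
  (3) 0 < 3 ✓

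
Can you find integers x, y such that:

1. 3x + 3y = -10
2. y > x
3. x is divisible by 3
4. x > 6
No

Even the single constraint (3x + 3y = -10) is infeasible over the integers.

  - 3x + 3y = -10: every term on the left is divisible by 3, so the LHS ≡ 0 (mod 3), but the RHS -10 is not — no integer solution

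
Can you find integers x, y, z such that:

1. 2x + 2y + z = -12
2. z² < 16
Yes

Take x = -6, y = 0, z = 0. Substituting into each constraint:
  (1) 2(-6) + 2(0) + 0 = -12 ✓
  (2) z² = (0)² = 0, and 0 < 16 ✓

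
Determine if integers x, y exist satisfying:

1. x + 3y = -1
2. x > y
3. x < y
No

A contradictory subset is {x > y, x < y}. No integer assignment can satisfy these jointly:

  - x > y: bounds one variable relative to another variable
  - x < y: bounds one variable relative to another variable

Direct contradiction: x > y and y > x cannot both hold.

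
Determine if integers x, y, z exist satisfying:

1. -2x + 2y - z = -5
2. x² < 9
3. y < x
Yes

Take x = 0, y = -1, z = 3. Substituting into each constraint:
  (1) -2(0) + 2(-1) + (-3) = -5 ✓
  (2) x² = (0)² = 0, and 0 < 9 ✓
  (3) -1 < 0 ✓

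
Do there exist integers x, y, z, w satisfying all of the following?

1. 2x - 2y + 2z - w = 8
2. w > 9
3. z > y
Yes

Take x = 8, y = -1, z = 0, w = 10. Substituting into each constraint:
  (1) 2(8) - 2(-1) + 2(0) + (-10) = 8 ✓
  (2) 10 > 9 ✓
  (3) 0 > -1 ✓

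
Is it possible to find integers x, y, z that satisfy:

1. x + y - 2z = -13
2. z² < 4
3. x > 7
Yes

Take x = 8, y = -21, z = 0. Substituting into each constraint:
  (1) 8 + (-21) - 2(0) = -13 ✓
  (2) z² = (0)² = 0, and 0 < 4 ✓
  (3) 8 > 7 ✓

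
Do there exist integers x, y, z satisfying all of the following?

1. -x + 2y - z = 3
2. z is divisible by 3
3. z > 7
Yes

Take x = 2, y = 7, z = 9. Substituting into each constraint:
  (1) (-2) + 2(7) + (-9) = 3 ✓
  (2) 9 = 3 × 3, remainder 0 ✓
  (3) 9 > 7 ✓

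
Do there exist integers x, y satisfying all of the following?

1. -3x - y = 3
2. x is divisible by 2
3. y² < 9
No

The full constraint system is jointly infeasible over the integers. Each constraint and what it forces:

  - -3x - y = 3: is a linear equation tying the variables together
  - x is divisible by 2: restricts x to multiples of 2
  - y² < 9: restricts y to |y| ≤ 2

The bounds confine y to {-2, -1, 0, 1, 2}. For each value, substitute into the equation:
  • y = -2: the equation gives -3x = 1, so x would not be an integer.
  • y = -1: the equation gives -3x = 2, so x would not be an integer.
  • y = 0: the equation forces x = -1, but 2 does not divide -1.
  • y = 1: the equation gives -3x = 4, so x would not be an integer.
  • y = 2: the equation gives -3x = 5, so x would not be an integer.
Every case fails, so no integer solution exists.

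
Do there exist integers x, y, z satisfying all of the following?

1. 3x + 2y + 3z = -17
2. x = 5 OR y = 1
Yes

Take x = 5, y = -16, z = 0. Substituting into each constraint:
  (1) 3(5) + 2(-16) + 3(0) = -17 ✓
  (2) x = 5, target 5 ✓ (first branch holds)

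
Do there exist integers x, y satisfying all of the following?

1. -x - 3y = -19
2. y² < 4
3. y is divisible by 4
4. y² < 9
Yes

Take x = 19, y = 0. Substituting into each constraint:
  (1) (-19) - 3(0) = -19 ✓
  (2) y² = (0)² = 0, and 0 < 4 ✓
  (3) 0 = 4 × 0, remainder 0 ✓
  (4) y² = (0)² = 0, and 0 < 9 ✓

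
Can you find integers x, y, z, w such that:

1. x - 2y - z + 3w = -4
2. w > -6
Yes

Take x = 0, y = 0, z = 4, w = 0. Substituting into each constraint:
  (1) 0 - 2(0) + (-4) + 3(0) = -4 ✓
  (2) 0 > -6 ✓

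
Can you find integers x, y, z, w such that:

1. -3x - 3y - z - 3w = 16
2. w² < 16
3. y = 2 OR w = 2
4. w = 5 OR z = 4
No

A contradictory subset is {-3x - 3y - z - 3w = 16, w² < 16, w = 5 OR z = 4}. No integer assignment can satisfy these jointly:

  - -3x - 3y - z - 3w = 16: is a linear equation tying the variables together
  - w² < 16: restricts w to |w| ≤ 3
  - w = 5 OR z = 4: forces a choice: either w = 5 or z = 4

Split on the disjunction (w = 5 OR z = 4):
  • If w = 5: this contradicts w² < 16, which requires |w| ≤ 3.
  • If z = 4: with z = 4, every remaining term of the linear equation is divisible by 3, so the left side is ≡ 0 (mod 3); but the right side 20 ≡ 2 (mod 3). No integers can satisfy it.
Both branches are infeasible, so the system has no integer solution.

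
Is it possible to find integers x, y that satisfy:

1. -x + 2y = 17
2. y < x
Yes

Take x = 19, y = 18. Substituting into each constraint:
  (1) (-19) + 2(18) = 17 ✓
  (2) 18 < 19 ✓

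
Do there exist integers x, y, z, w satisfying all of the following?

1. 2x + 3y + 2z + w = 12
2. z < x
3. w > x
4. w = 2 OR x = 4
Yes

Take x = 0, y = 4, z = -1, w = 2. Substituting into each constraint:
  (1) 2(0) + 3(4) + 2(-1) + 2 = 12 ✓
  (2) -1 < 0 ✓
  (3) 2 > 0 ✓
  (4) w = 2, target 2 ✓ (first branch holds)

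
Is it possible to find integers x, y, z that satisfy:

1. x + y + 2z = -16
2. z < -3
Yes

Take x = -8, y = 0, z = -4. Substituting into each constraint:
  (1) (-8) + 0 + 2(-4) = -16 ✓
  (2) -4 < -3 ✓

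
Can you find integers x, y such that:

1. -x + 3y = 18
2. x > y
Yes

Take x = 12, y = 10. Substituting into each constraint:
  (1) (-12) + 3(10) = 18 ✓
  (2) 12 > 10 ✓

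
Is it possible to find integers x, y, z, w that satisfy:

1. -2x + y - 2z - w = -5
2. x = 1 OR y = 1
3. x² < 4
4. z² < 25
Yes

Take x = 1, y = 3, z = 3, w = 0. Substituting into each constraint:
  (1) -2(1) + 3 - 2(3) + 0 = -5 ✓
  (2) x = 1, target 1 ✓ (first branch holds)
  (3) x² = (1)² = 1, and 1 < 4 ✓
  (4) z² = (3)² = 9, and 9 < 25 ✓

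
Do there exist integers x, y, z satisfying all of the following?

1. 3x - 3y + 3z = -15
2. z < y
Yes

Take x = -4, y = 1, z = 0. Substituting into each constraint:
  (1) 3(-4) - 3(1) + 3(0) = -15 ✓
  (2) 0 < 1 ✓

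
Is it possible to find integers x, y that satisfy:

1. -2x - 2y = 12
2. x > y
Yes

Take x = -2, y = -4. Substituting into each constraint:
  (1) -2(-2) - 2(-4) = 12 ✓
  (2) -2 > -4 ✓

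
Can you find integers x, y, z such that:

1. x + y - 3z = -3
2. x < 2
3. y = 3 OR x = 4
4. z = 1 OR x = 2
Yes

Take x = -3, y = 3, z = 1. Substituting into each constraint:
  (1) (-3) + 3 - 3(1) = -3 ✓
  (2) -3 < 2 ✓
  (3) y = 3, target 3 ✓ (first branch holds)
  (4) z = 1, target 1 ✓ (first branch holds)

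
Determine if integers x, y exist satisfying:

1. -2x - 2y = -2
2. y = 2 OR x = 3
Yes

Take x = -1, y = 2. Substituting into each constraint:
  (1) -2(-1) - 2(2) = -2 ✓
  (2) y = 2, target 2 ✓ (first branch holds)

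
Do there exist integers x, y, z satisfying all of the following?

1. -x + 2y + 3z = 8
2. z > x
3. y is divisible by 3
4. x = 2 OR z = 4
Yes

Take x = -2, y = -3, z = 4. Substituting into each constraint:
  (1) 2 + 2(-3) + 3(4) = 8 ✓
  (2) 4 > -2 ✓
  (3) -3 = 3 × -1, remainder 0 ✓
  (4) z = 4, target 4 ✓ (second branch holds)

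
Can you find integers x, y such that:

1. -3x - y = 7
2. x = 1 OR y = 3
Yes

Take x = 1, y = -10. Substituting into each constraint:
  (1) -3(1) + 10 = 7 ✓
  (2) x = 1, target 1 ✓ (first branch holds)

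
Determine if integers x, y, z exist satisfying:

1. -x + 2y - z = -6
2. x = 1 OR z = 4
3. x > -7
Yes

Take x = 0, y = -1, z = 4. Substituting into each constraint:
  (1) 0 + 2(-1) + (-4) = -6 ✓
  (2) z = 4, target 4 ✓ (second branch holds)
  (3) 0 > -7 ✓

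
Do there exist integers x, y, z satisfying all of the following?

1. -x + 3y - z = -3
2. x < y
Yes

Take x = -1, y = 0, z = 4. Substituting into each constraint:
  (1) 1 + 3(0) + (-4) = -3 ✓
  (2) -1 < 0 ✓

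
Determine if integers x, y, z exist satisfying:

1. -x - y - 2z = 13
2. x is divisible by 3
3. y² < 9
Yes

Take x = -3, y = 2, z = -6. Substituting into each constraint:
  (1) 3 + (-2) - 2(-6) = 13 ✓
  (2) -3 = 3 × -1, remainder 0 ✓
  (3) y² = (2)² = 4, and 4 < 9 ✓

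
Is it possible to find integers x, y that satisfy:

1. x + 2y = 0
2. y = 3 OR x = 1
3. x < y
Yes

Take x = -6, y = 3. Substituting into each constraint:
  (1) (-6) + 2(3) = 0 ✓
  (2) y = 3, target 3 ✓ (first branch holds)
  (3) -6 < 3 ✓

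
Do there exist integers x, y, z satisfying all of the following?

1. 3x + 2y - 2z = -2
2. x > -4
Yes

Take x = 0, y = 0, z = 1. Substituting into each constraint:
  (1) 3(0) + 2(0) - 2(1) = -2 ✓
  (2) 0 > -4 ✓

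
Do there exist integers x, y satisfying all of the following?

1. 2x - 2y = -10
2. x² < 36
Yes

Take x = 0, y = 5. Substituting into each constraint:
  (1) 2(0) - 2(5) = -10 ✓
  (2) x² = (0)² = 0, and 0 < 36 ✓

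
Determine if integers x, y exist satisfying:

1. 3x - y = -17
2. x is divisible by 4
Yes

Take x = 0, y = 17. Substituting into each constraint:
  (1) 3(0) + (-17) = -17 ✓
  (2) 0 = 4 × 0, remainder 0 ✓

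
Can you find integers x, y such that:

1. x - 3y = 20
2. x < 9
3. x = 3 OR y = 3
No

The full constraint system is jointly infeasible over the integers. Each constraint and what it forces:

  - x - 3y = 20: is a linear equation tying the variables together
  - x < 9: bounds one variable relative to a constant
  - x = 3 OR y = 3: forces a choice: either x = 3 or y = 3

Split on the disjunction (x = 3 OR y = 3):
  • If x = 3: with x = 3, every remaining term of the linear equation is divisible by 3, so the left side is ≡ 0 (mod 3); but the right side 17 ≡ 2 (mod 3). No integers can satisfy it.
  • If y = 3: the equation forces x = 29, which contradicts the bound x ≤ 8.
Both branches are infeasible, so the system has no integer solution.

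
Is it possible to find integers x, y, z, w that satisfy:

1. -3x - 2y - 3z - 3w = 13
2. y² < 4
Yes

Take x = 0, y = 1, z = 0, w = -5. Substituting into each constraint:
  (1) -3(0) - 2(1) - 3(0) - 3(-5) = 13 ✓
  (2) y² = (1)² = 1, and 1 < 4 ✓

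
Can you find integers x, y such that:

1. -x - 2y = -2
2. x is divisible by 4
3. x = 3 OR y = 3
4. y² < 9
No

A contradictory subset is {-x - 2y = -2, x = 3 OR y = 3, y² < 9}. No integer assignment can satisfy these jointly:

  - -x - 2y = -2: is a linear equation tying the variables together
  - x = 3 OR y = 3: forces a choice: either x = 3 or y = 3
  - y² < 9: restricts y to |y| ≤ 2

Split on the disjunction (x = 3 OR y = 3):
  • If x = 3: with x = 3, every remaining term of the linear equation is divisible by 2, so the left side is ≡ 0 (mod 2); but the right side 1 ≡ 1 (mod 2). No integers can satisfy it.
  • If y = 3: this contradicts y² < 9, which requires |y| ≤ 2.
Both branches are infeasible, so the system has no integer solution.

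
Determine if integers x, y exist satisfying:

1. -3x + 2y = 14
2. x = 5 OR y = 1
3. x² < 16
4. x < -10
No

A contradictory subset is {-3x + 2y = 14, x = 5 OR y = 1, x < -10}. No integer assignment can satisfy these jointly:

  - -3x + 2y = 14: is a linear equation tying the variables together
  - x = 5 OR y = 1: forces a choice: either x = 5 or y = 1
  - x < -10: bounds one variable relative to a constant

Split on the disjunction (x = 5 OR y = 1):
  • If x = 5: this contradicts the bound x ≤ -11.
  • If y = 1: the equation forces x = -4, which contradicts the bound x ≤ -11.
Both branches are infeasible, so the system has no integer solution.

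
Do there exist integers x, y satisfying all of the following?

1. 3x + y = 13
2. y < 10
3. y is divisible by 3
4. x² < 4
No

A contradictory subset is {3x + y = 13, y is divisible by 3}. No integer assignment can satisfy these jointly:

  - 3x + y = 13: is a linear equation tying the variables together
  - y is divisible by 3: restricts y to multiples of 3

Modular obstruction: writing y = 3y', every remaining term of the linear equation is divisible by 3, so the left side is ≡ 0 (mod 3); but the right side 13 ≡ 1 (mod 3). No integers can satisfy it.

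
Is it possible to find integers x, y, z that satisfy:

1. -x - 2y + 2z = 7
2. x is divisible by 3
Yes

Take x = 3, y = -3, z = 2. Substituting into each constraint:
  (1) (-3) - 2(-3) + 2(2) = 7 ✓
  (2) 3 = 3 × 1, remainder 0 ✓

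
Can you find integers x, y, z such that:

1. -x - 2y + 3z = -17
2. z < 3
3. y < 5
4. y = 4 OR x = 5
Yes

Take x = 0, y = 4, z = -3. Substituting into each constraint:
  (1) 0 - 2(4) + 3(-3) = -17 ✓
  (2) -3 < 3 ✓
  (3) 4 < 5 ✓
  (4) y = 4, target 4 ✓ (first branch holds)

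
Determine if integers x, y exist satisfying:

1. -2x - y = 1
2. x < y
Yes

Take x = -1, y = 1. Substituting into each constraint:
  (1) -2(-1) + (-1) = 1 ✓
  (2) -1 < 1 ✓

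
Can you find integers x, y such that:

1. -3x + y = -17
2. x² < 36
Yes

Take x = 0, y = -17. Substituting into each constraint:
  (1) -3(0) + (-17) = -17 ✓
  (2) x² = (0)² = 0, and 0 < 36 ✓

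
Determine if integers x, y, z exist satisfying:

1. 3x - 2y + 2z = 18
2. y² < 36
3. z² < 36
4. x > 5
Yes

Take x = 6, y = 0, z = 0. Substituting into each constraint:
  (1) 3(6) - 2(0) + 2(0) = 18 ✓
  (2) y² = (0)² = 0, and 0 < 36 ✓
  (3) z² = (0)² = 0, and 0 < 36 ✓
  (4) 6 > 5 ✓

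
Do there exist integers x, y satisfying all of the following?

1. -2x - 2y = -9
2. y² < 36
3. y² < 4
No

Even the single constraint (-2x - 2y = -9) is infeasible over the integers.

  - -2x - 2y = -9: every term on the left is divisible by 2, so the LHS ≡ 0 (mod 2), but the RHS -9 is not — no integer solution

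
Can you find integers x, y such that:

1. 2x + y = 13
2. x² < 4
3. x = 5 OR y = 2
No

The full constraint system is jointly infeasible over the integers. Each constraint and what it forces:

  - 2x + y = 13: is a linear equation tying the variables together
  - x² < 4: restricts x to |x| ≤ 1
  - x = 5 OR y = 2: forces a choice: either x = 5 or y = 2

Split on the disjunction (x = 5 OR y = 2):
  • If x = 5: this contradicts x² < 4, which requires |x| ≤ 1.
  • If y = 2: with y = 2, every remaining term of the linear equation is divisible by 2, so the left side is ≡ 0 (mod 2); but the right side 11 ≡ 1 (mod 2). No integers can satisfy it.
Both branches are infeasible, so the system has no integer solution.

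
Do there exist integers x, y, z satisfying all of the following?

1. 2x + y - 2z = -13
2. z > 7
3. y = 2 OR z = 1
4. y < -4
No

A contradictory subset is {z > 7, y = 2 OR z = 1, y < -4}. No integer assignment can satisfy these jointly:

  - z > 7: bounds one variable relative to a constant
  - y = 2 OR z = 1: forces a choice: either y = 2 or z = 1
  - y < -4: bounds one variable relative to a constant

Split on the disjunction (y = 2 OR z = 1):
  • If y = 2: this contradicts the bound y ≤ -5.
  • If z = 1: this contradicts the bound z ≥ 8.
Both branches are infeasible, so the system has no integer solution.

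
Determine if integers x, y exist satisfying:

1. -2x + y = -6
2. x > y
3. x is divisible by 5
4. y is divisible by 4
Yes

Take x = 5, y = 4. Substituting into each constraint:
  (1) -2(5) + 4 = -6 ✓
  (2) 5 > 4 ✓
  (3) 5 = 5 × 1, remainder 0 ✓
  (4) 4 = 4 × 1, remainder 0 ✓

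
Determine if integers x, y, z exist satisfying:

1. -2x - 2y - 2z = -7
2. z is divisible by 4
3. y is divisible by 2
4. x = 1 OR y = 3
No

Even the single constraint (-2x - 2y - 2z = -7) is infeasible over the integers.

  - -2x - 2y - 2z = -7: every term on the left is divisible by 2, so the LHS ≡ 0 (mod 2), but the RHS -7 is not — no integer solution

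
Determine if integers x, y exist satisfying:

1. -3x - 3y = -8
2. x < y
No

Even the single constraint (-3x - 3y = -8) is infeasible over the integers.

  - -3x - 3y = -8: every term on the left is divisible by 3, so the LHS ≡ 0 (mod 3), but the RHS -8 is not — no integer solution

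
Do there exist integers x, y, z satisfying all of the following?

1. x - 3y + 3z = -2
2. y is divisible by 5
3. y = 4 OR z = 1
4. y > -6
Yes

Take x = 10, y = 5, z = 1. Substituting into each constraint:
  (1) 10 - 3(5) + 3(1) = -2 ✓
  (2) 5 = 5 × 1, remainder 0 ✓
  (3) z = 1, target 1 ✓ (second branch holds)
  (4) 5 > -6 ✓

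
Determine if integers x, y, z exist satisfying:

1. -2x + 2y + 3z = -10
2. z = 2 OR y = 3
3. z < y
Yes

Take x = 12, y = 4, z = 2. Substituting into each constraint:
  (1) -2(12) + 2(4) + 3(2) = -10 ✓
  (2) z = 2, target 2 ✓ (first branch holds)
  (3) 2 < 4 ✓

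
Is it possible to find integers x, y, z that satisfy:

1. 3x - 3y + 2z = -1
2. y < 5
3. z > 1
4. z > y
Yes

Take x = -3, y = 0, z = 4. Substituting into each constraint:
  (1) 3(-3) - 3(0) + 2(4) = -1 ✓
  (2) 0 < 5 ✓
  (3) 4 > 1 ✓
  (4) 4 > 0 ✓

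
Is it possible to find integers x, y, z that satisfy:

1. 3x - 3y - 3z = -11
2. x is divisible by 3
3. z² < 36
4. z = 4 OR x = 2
No

Even the single constraint (3x - 3y - 3z = -11) is infeasible over the integers.

  - 3x - 3y - 3z = -11: every term on the left is divisible by 3, so the LHS ≡ 0 (mod 3), but the RHS -11 is not — no integer solution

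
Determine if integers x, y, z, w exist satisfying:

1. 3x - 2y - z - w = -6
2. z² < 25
Yes

Take x = -2, y = 0, z = 0, w = 0. Substituting into each constraint:
  (1) 3(-2) - 2(0) + 0 + 0 = -6 ✓
  (2) z² = (0)² = 0, and 0 < 25 ✓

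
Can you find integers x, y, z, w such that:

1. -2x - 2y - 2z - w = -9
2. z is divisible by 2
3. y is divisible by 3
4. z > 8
Yes

Take x = -6, y = 0, z = 10, w = 1. Substituting into each constraint:
  (1) -2(-6) - 2(0) - 2(10) + (-1) = -9 ✓
  (2) 10 = 2 × 5, remainder 0 ✓
  (3) 0 = 3 × 0, remainder 0 ✓
  (4) 10 > 8 ✓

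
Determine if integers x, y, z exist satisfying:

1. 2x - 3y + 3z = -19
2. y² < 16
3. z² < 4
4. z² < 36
Yes

Take x = -5, y = 3, z = 0. Substituting into each constraint:
  (1) 2(-5) - 3(3) + 3(0) = -19 ✓
  (2) y² = (3)² = 9, and 9 < 16 ✓
  (3) z² = (0)² = 0, and 0 < 4 ✓
  (4) z² = (0)² = 0, and 0 < 36 ✓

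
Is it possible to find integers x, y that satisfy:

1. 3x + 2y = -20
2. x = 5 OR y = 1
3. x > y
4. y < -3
No

A contradictory subset is {3x + 2y = -20, x = 5 OR y = 1, y < -3}. No integer assignment can satisfy these jointly:

  - 3x + 2y = -20: is a linear equation tying the variables together
  - x = 5 OR y = 1: forces a choice: either x = 5 or y = 1
  - y < -3: bounds one variable relative to a constant

Split on the disjunction (x = 5 OR y = 1):
  • If x = 5: with x = 5, every remaining term of the linear equation is divisible by 2, so the left side is ≡ 0 (mod 2); but the right side -35 ≡ 1 (mod 2). No integers can satisfy it.
  • If y = 1: this contradicts the bound y ≤ -4.
Both branches are infeasible, so the system has no integer solution.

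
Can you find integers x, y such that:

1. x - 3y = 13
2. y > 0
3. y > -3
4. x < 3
No

A contradictory subset is {x - 3y = 13, y > 0, x < 3}. No integer assignment can satisfy these jointly:

  - x - 3y = 13: is a linear equation tying the variables together
  - y > 0: bounds one variable relative to a constant
  - x < 3: bounds one variable relative to a constant

Range argument: with x ∈ [−∞, 2], y ∈ [1, ∞], the left side of the equation is at most -1, but the right side is 13 > -1. No integer solution exists.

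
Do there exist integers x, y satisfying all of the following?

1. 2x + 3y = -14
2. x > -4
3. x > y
Yes

Take x = -1, y = -4. Substituting into each constraint:
  (1) 2(-1) + 3(-4) = -14 ✓
  (2) -1 > -4 ✓
  (3) -1 > -4 ✓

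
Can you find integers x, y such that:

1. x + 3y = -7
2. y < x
Yes

Take x = 2, y = -3. Substituting into each constraint:
  (1) 2 + 3(-3) = -7 ✓
  (2) -3 < 2 ✓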